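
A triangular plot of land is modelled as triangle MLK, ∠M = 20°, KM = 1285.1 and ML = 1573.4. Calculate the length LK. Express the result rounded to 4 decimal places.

571.8366

By the law of cosines, LK² = KM² + ML² − 2·KM·ML·cos M = 3.27e+05, so LK ≈ 571.84.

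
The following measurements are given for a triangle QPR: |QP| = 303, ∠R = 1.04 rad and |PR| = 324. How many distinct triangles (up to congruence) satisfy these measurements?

|PR|·sin R = 324·sin(1.04 rad) ≈ 279.4.
Since |PR| sin R < |QP| < |PR| (279.4 < 303 < 324), two triangles exist.

2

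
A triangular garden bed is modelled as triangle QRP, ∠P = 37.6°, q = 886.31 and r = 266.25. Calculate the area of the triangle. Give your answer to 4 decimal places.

area ≈ 71991.0393

Area = ½·q·r·sin P ≈ 71991.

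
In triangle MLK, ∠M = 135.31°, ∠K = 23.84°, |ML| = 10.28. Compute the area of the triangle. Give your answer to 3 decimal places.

32.723

The third angle is ∠L = 180° − ∠K − ∠M = 20.85°.
Law of sines: |LK| = |ML|·sin M/sin K ≈ 17.887.
Law of sines: |KM| = |ML|·sin L/sin K ≈ 9.0525.
Area = ½·|ML|·|LK|·sin L ≈ 32.723.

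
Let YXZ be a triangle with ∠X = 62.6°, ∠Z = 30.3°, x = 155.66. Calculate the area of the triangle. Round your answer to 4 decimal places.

area ≈ 6875.9040

The third angle is ∠Y = 180° − ∠X − ∠Z = 87.10°.
Law of sines: y = x·sin Y/sin X ≈ 175.1.
Law of sines: z = x·sin Z/sin X ≈ 88.458.
Area = ½·x·y·sin Z ≈ 6875.9.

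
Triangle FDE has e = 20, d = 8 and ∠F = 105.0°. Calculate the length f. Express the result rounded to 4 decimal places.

By the law of cosines, f² = d² + e² − 2·d·e·cos F = 546.82, so f ≈ 23.384.

23.3842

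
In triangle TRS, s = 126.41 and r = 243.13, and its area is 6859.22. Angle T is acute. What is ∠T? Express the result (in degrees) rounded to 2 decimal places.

26.51

From area = ½·r·s·sin T, we get sin T = 2·area/(r·s) ≈ 0.44636.
Taking the acute solution, ∠T ≈ 26.51°.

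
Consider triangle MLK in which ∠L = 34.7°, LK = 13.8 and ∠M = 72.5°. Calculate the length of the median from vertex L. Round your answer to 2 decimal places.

13.18

The third angle is ∠K = 180° − ∠M − ∠L = 72.80°.
Law of sines: KM = LK·sin L/sin M ≈ 8.2373.
Law of sines: ML = LK·sin K/sin M ≈ 13.823.
Median from L: ½√(2·ML² + 2·LK² − KM²) ≈ 13.183.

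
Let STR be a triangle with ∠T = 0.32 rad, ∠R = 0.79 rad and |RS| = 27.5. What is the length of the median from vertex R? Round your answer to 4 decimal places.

The third angle is ∠S = π − ∠T − ∠R = 2.032 rad.
Law of sines: |TR| = |RS|·sin S/sin T ≈ 78.304.
Law of sines: |ST| = |RS|·sin R/sin T ≈ 62.1.
Median from R: ½√(2·|TR|² + 2·|RS|² − |ST|²) ≈ 49.797.

49.7970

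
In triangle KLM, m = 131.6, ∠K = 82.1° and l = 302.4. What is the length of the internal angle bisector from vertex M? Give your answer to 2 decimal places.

By the law of cosines, k² = l² + m² − 2·l·m·cos K = 97825, so k ≈ 312.77.
Law of cosines again: cos M = (k² + l² − m²)/(2·k·l) ≈ 0.90901, so ∠M ≈ 24.63°.
The bisector from M has length 2·k·l·cos(∠M/2)/(k+l) ≈ 300.42.

300.42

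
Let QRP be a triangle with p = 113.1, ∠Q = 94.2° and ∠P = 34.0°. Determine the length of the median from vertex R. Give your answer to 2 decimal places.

m_R ≈ 142.91

The third angle is ∠R = 180° − ∠P − ∠Q = 51.80°.
Law of sines: q = p·sin Q/sin P ≈ 201.71.
Law of sines: r = p·sin R/sin P ≈ 158.94.
Median from R: ½√(2·p² + 2·q² − r²) ≈ 142.91.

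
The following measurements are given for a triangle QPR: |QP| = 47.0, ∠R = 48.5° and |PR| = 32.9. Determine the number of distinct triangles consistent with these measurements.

1

|PR|·sin R = 32.9·sin(48.5°) ≈ 24.64.
Since |QP| ≥ |PR|, exactly one triangle exists.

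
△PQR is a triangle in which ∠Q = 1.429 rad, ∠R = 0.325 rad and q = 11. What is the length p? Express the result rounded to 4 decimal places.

The third angle is ∠P = π − ∠Q − ∠R = 1.388 rad.
Law of sines: p = q·sin P/sin Q ≈ 10.926.

10.9256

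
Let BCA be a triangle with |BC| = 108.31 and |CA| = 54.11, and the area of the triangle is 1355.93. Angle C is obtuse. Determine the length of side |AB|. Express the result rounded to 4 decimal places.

From area = ½·|BC|·|CA|·sin C, we get sin C = 2·area/(|BC|·|CA|) ≈ 0.46272.
Taking the obtuse solution, ∠C ≈ 152.44°.
Law of cosines then gives |AB| ≈ 158.27.

158.2717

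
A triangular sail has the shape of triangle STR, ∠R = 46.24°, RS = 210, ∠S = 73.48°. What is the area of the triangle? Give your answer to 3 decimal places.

The third angle is ∠T = 180° − ∠R − ∠S = 60.28°.
Law of sines: TR = RS·sin S/sin T ≈ 231.83.
Law of sines: ST = RS·sin R/sin T ≈ 174.64.
Area = ½·RS·TR·sin R ≈ 17581.

17580.655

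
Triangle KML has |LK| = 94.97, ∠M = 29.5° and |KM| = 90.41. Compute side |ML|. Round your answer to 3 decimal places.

Law of sines: sin L = |KM|·sin M/|LK| ≈ 0.46878.
Since |LK| ≥ |KM|, only the acute value applies: ∠L ≈ 27.96°.
Then ∠K = 180° − ∠M − ∠L ≈ 122.54°.
Law of sines gives |ML| = |LK|·sin K/sin M ≈ 162.58.

162.577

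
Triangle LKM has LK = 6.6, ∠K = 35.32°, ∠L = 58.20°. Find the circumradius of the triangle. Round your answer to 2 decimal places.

R ≈ 3.31

The third angle is ∠M = 180° − ∠L − ∠K = 86.48°.
Law of sines: KM = LK·sin L/sin M ≈ 5.6199.
Law of sines: ML = LK·sin K/sin M ≈ 3.823.
Circumradius = LK/(2 sin M) ≈ 3.3062.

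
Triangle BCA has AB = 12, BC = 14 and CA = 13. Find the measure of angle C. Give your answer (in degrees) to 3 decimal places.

By the law of cosines, cos C = (BC² + CA² − AB²) / (2·BC·CA) ≈ 0.60714, so ∠C ≈ 52.62°.

52.617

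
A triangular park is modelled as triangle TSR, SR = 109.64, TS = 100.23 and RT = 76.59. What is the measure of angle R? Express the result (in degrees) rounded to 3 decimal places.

By the law of cosines, cos R = (SR² + RT² − TS²) / (2·SR·RT) ≈ 0.46687, so ∠R ≈ 62.17°.

∠R ≈ 62.169°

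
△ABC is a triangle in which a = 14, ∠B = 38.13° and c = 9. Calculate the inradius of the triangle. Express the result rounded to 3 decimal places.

By the law of cosines, b² = c² + a² − 2·c·a·cos B = 78.774, so b ≈ 8.8755.
Area = ½·c·a·sin B ≈ 38.899.
Semiperimeter s = (14+8.8755+9)/2 = 15.938.
Inradius = area/s = 38.899/15.938 ≈ 2.4407.

2.441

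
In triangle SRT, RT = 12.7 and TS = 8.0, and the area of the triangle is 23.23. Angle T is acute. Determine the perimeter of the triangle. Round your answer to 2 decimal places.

From area = ½·RT·TS·sin T, we get sin T = 2·area/(RT·TS) ≈ 0.45728.
Taking the acute solution, ∠T ≈ 0.475 rad.
Law of cosines then gives SR ≈ 6.6768.
Perimeter = 12.7 + 8 + 6.6768 = 27.377.

27.38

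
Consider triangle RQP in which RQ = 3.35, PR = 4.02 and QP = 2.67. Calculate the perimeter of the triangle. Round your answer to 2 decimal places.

10.04

Perimeter = 2.67 + 4.02 + 3.35 = 10.04.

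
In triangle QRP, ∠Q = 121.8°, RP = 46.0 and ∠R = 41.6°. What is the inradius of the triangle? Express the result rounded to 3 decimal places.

r ≈ 4.849

The third angle is ∠P = 180° − ∠Q − ∠R = 16.60°.
Law of sines: PQ = RP·sin R/sin Q ≈ 35.935.
Law of sines: QR = RP·sin P/sin Q ≈ 15.463.
Area = ½·RP·PQ·sin P ≈ 236.12.
Semiperimeter s = (46+35.935+15.463)/2 = 48.699.
Inradius = area/s = 236.12/48.699 ≈ 4.8486.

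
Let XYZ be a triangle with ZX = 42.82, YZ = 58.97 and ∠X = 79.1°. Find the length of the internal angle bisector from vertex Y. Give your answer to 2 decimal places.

Law of sines: sin Y = ZX·sin X/YZ ≈ 0.71303.
Since YZ ≥ ZX, only the acute value applies: ∠Y ≈ 45.48°.
Then ∠Z = 180° − ∠X − ∠Y ≈ 55.42°.
Law of sines gives XY = YZ·sin Z/sin X ≈ 49.443.
The bisector from Y has length 2·XY·YZ·cos(∠Y/2)/(XY+YZ) ≈ 49.606.

49.61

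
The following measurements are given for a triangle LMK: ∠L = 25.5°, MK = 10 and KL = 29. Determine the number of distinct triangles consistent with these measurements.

KL·sin L = 29·sin(25.5°) ≈ 12.48.
Since MK = 10 < 12.48 = KL sin L, no triangle exists.

0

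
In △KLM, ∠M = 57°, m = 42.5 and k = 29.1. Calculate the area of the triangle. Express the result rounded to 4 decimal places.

area ≈ 617.9805

Law of sines: sin K = k·sin M/m ≈ 0.57424.
Since m ≥ k, only the acute value applies: ∠K ≈ 35.05°.
Then ∠L = 180° − ∠M − ∠K ≈ 87.95°.
Law of sines gives l = m·sin L/sin M ≈ 50.643.
Area = ½·m·k·sin L ≈ 617.98.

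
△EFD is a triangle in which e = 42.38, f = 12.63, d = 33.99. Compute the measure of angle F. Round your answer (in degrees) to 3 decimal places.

By the law of cosines, cos F = (d² + e² − f²) / (2·d·e) ≈ 0.96906, so ∠F ≈ 14.29°.

∠F ≈ 14.289°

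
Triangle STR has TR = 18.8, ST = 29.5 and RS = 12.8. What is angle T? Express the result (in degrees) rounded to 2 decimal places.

By the law of cosines, cos T = (ST² + TR² − RS²) / (2·ST·TR) ≈ 0.95551, so ∠T ≈ 17.16°.

17.16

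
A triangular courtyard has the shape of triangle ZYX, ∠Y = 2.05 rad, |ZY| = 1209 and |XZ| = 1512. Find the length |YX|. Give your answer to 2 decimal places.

508.02

Law of sines: sin X = |ZY|·sin Y/|XZ| ≈ 0.70954.
Since |XZ| ≥ |ZY|, only the acute value applies: ∠X ≈ 0.789 rad.
Then ∠Z = π − ∠Y − ∠X ≈ 0.303 rad.
Law of sines gives |YX| = |XZ|·sin Z/sin Y ≈ 508.02.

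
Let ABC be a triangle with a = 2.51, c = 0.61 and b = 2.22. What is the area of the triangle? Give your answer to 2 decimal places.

Semiperimeter s = (2.51 + 2.22 + 0.61)/2 = 2.67.
Heron's formula: area = √(2.67·0.16·0.45·2.06) ≈ 0.6293.

area ≈ 0.63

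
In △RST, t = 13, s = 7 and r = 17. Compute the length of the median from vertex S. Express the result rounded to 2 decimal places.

m_S ≈ 14.72

Median from S: ½√(2·t² + 2·r² − s²) ≈ 14.722.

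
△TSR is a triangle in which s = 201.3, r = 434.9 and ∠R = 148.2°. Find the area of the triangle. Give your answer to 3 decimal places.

Law of sines: sin S = s·sin R/r ≈ 0.24391.
Since r ≥ s, only the acute value applies: ∠S ≈ 14.12°.
Then ∠T = 180° − ∠R − ∠S ≈ 17.68°.
Law of sines gives t = r·sin T/sin R ≈ 250.68.
Area = ½·r·s·sin T ≈ 13296.

13295.684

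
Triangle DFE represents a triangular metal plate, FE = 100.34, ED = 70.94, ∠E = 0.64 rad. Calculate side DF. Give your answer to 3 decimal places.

By the law of cosines, DF² = FE² + ED² − 2·FE·ED·cos E = 3681.8, so DF ≈ 60.678.

60.678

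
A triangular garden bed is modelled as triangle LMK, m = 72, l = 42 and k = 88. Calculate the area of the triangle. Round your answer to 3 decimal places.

Semiperimeter s = (42 + 72 + 88)/2 = 101.
Heron's formula: area = √(101·59·29·13) ≈ 1498.8.

1498.847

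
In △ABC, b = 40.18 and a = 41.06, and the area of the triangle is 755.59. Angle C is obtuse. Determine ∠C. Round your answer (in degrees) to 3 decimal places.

From area = ½·a·b·sin C, we get sin C = 2·area/(a·b) ≈ 0.91598.
Taking the obtuse solution, ∠C ≈ 113.65°.

∠C ≈ 113.654°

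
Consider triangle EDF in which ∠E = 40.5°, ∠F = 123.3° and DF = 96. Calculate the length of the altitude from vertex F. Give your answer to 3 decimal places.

The third angle is ∠D = 180° − ∠F − ∠E = 16.20°.
Law of sines: FE = DF·sin D/sin E ≈ 41.24.
Law of sines: ED = DF·sin F/sin E ≈ 123.55.
Area = ½·DF·FE·sin F ≈ 1654.5.
The altitude from F has length 2·area/ED ≈ 26.783.

26.783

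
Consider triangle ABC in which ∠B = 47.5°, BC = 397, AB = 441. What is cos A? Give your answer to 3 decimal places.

cos A ≈ 0.508

By the law of cosines, CA² = AB² + BC² − 2·AB·BC·cos B = 1.1553e+05, so CA ≈ 339.9.
Law of cosines again: cos A = (CA² + AB² − BC²)/(2·CA·AB) ≈ 0.50836, so ∠A ≈ 59.45°.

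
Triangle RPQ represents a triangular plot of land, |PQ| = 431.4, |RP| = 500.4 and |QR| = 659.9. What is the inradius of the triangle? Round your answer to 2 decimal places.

Semiperimeter s = (431.4 + 659.9 + 500.4)/2 = 795.85.
Heron's formula: area = √(795.85·364.45·135.95·295.45) ≈ 1.0794e+05.
Inradius = area/s = 1.0794e+05/795.85 ≈ 135.62.

135.62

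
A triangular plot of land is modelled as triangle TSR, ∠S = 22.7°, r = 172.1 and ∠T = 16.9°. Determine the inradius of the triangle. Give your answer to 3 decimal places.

The third angle is ∠R = 180° − ∠T − ∠S = 140.40°.
Law of sines: t = r·sin T/sin R ≈ 78.488.
Law of sines: s = r·sin S/sin R ≈ 104.19.
Area = ½·r·t·sin S ≈ 2606.4.
Semiperimeter p = (78.488+104.19+172.1)/2 = 177.39.
Inradius = area/p = 2606.4/177.39 ≈ 14.693.

14.693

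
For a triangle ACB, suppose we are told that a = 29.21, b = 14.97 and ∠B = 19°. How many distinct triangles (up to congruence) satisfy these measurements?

2

a·sin B = 29.21·sin(19°) ≈ 9.51.
Since a sin B < b < a (9.51 < 14.97 < 29.21), two triangles exist.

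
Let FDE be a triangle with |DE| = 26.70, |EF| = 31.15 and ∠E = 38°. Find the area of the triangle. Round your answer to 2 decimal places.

Area = ½·|DE|·|EF|·sin E ≈ 256.02.

area ≈ 256.02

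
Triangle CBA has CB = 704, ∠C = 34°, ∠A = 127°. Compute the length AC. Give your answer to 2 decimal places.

The third angle is ∠B = 180° − ∠A − ∠C = 19.00°.
Law of sines: AC = CB·sin B/sin A ≈ 286.99.

286.99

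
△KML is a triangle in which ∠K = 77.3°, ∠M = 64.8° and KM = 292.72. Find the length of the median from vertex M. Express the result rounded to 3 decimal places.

323.132

The third angle is ∠L = 180° − ∠K − ∠M = 37.90°.
Law of sines: ML = KM·sin K/sin L ≈ 464.86.
Law of sines: LK = KM·sin M/sin L ≈ 431.17.
Median from M: ½√(2·KM² + 2·ML² − LK²) ≈ 323.13.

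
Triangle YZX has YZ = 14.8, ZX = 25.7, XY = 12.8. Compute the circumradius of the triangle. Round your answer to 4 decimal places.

By the law of cosines, cos Y = (XY² + YZ² − ZX²) / (2·XY·YZ) ≈ -0.73271, so ∠Y ≈ 137.11°.
Circumradius = ZX/(2 sin Y) ≈ 18.882.

R ≈ 18.8821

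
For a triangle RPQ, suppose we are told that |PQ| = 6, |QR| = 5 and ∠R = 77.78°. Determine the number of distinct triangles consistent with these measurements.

1

|QR|·sin R = 5·sin(77.78°) ≈ 4.887.
Since |PQ| ≥ |QR|, exactly one triangle exists.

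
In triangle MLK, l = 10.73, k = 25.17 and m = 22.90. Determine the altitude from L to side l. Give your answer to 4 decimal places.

Semiperimeter s = (22.9 + 10.73 + 25.17)/2 = 29.4.
Heron's formula: area = √(29.4·6.5·18.67·4.23) ≈ 122.85.
The altitude from L has length 2·area/l ≈ 22.898.

h_L ≈ 22.8983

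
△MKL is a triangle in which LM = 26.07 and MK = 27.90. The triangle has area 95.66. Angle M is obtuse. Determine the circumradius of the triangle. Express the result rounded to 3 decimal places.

R ≈ 101.684

From area = ½·LM·MK·sin M, we get sin M = 2·area/(LM·MK) ≈ 0.26304.
Taking the obtuse solution, ∠M ≈ 164.75°.
Law of cosines then gives KL ≈ 53.493.
Circumradius = KL/(2 sin M) ≈ 101.68.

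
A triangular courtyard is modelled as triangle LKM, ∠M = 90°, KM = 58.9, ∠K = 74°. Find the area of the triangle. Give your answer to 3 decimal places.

The third angle is ∠L = 180° − ∠K − ∠M = 16.00°.
Law of sines: ML = KM·sin K/sin L ≈ 205.41.
Law of sines: LK = KM·sin M/sin L ≈ 213.69.
Area = ½·KM·ML·sin M ≈ 6049.3.

area ≈ 6049.287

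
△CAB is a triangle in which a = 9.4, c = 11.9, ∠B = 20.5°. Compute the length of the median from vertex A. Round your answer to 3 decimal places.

By the law of cosines, b² = c² + a² − 2·c·a·cos B = 20.418, so b ≈ 4.5186.
Median from A: ½√(2·b² + 2·c² − a²) ≈ 7.6762.

m_A ≈ 7.676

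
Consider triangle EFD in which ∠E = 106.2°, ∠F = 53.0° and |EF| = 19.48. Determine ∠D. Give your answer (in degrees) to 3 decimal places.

The third angle is ∠D = 180° − ∠E − ∠F = 20.80°.

20.800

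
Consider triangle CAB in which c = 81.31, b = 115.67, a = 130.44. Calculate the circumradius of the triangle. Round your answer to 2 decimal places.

66.05

By the law of cosines, cos C = (a² + b² − c²) / (2·a·b) ≈ 0.78814, so ∠C ≈ 37.99°.
Circumradius = c/(2 sin C) ≈ 66.052.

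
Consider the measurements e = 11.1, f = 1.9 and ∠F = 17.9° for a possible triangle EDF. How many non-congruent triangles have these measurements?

e·sin F = 11.1·sin(17.9°) ≈ 3.412.
Since f = 1.9 < 3.412 = e sin F, no triangle exists.

0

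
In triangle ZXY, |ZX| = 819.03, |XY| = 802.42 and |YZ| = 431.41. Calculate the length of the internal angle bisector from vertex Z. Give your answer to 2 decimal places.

By the law of cosines, cos Z = (|YZ|² + |ZX|² − |XY|²) / (2·|YZ|·|ZX|) ≈ 0.30148, so ∠Z ≈ 72.45°.
The bisector from Z has length 2·|YZ|·|ZX|·cos(∠Z/2)/(|YZ|+|ZX|) ≈ 455.89.

t_Z ≈ 455.89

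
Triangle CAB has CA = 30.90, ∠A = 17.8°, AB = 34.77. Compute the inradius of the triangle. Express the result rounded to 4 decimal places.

By the law of cosines, BC² = CA² + AB² − 2·CA·AB·cos A = 117.84, so BC ≈ 10.855.
Area = ½·CA·AB·sin A ≈ 164.22.
Semiperimeter s = (34.77+10.855+30.9)/2 = 38.263.
Inradius = area/s = 164.22/38.263 ≈ 4.2919.

4.2919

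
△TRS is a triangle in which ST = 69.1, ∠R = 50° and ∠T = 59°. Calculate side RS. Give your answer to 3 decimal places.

The third angle is ∠S = 180° − ∠T − ∠R = 71.00°.
Law of sines: RS = ST·sin T/sin R ≈ 77.32.

77.320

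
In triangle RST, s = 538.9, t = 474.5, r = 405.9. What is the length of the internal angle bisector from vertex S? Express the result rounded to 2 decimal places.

By the law of cosines, cos S = (t² + r² − s²) / (2·t·r) ≈ 0.25829, so ∠S ≈ 1.310 rad.
The bisector from S has length 2·t·r·cos(∠S/2)/(t+r) ≈ 347.04.

t_S ≈ 347.04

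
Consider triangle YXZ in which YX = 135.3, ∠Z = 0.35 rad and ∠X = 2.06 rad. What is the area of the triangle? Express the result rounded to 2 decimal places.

The third angle is ∠Y = π − ∠X − ∠Z = 0.732 rad.
Law of sines: XZ = YX·sin Y/sin Z ≈ 263.6.
Law of sines: ZY = YX·sin X/sin Z ≈ 348.3.
Area = ½·YX·XZ·sin X ≈ 15741.

area ≈ 15740.92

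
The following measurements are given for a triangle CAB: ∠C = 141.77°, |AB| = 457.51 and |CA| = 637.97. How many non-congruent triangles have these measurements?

0

|CA|·sin C = 637.97·sin(141.77°) ≈ 394.8.
Since ∠C is not acute, a triangle exists only if |AB| > |CA|; here |AB| ≤ |CA|, so there is no triangle.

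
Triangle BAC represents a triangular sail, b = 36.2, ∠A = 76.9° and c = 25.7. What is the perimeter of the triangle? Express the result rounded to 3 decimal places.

perimeter ≈ 101.260

By the law of cosines, a² = c² + b² − 2·c·b·cos A = 1549.2, so a ≈ 39.36.
Semiperimeter s = (36.2+39.36+25.7)/2 = 50.63.
Perimeter = 36.2 + 39.36 + 25.7 = 101.26.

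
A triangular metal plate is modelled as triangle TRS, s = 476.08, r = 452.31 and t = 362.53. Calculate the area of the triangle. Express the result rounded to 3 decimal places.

Semiperimeter p = (362.53 + 452.31 + 476.08)/2 = 645.46.
Heron's formula: area = √(645.46·282.93·193.15·169.38) ≈ 77295.

area ≈ 77295.211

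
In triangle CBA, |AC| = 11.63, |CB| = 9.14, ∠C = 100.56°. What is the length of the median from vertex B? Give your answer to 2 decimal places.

By the law of cosines, |BA|² = |AC|² + |CB|² − 2·|AC|·|CB|·cos C = 257.76, so |BA| ≈ 16.055.
Median from B: ½√(2·|CB|² + 2·|BA|² − |AC|²) ≈ 11.698.

11.70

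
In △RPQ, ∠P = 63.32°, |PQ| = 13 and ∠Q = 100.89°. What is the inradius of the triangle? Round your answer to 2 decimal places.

r ≈ 5.31

The third angle is ∠R = 180° − ∠P − ∠Q = 15.79°.
Law of sines: |QR| = |PQ|·sin P/sin R ≈ 42.688.
Law of sines: |RP| = |PQ|·sin Q/sin R ≈ 46.914.
Area = ½·|PQ|·|QR|·sin Q ≈ 272.47.
Semiperimeter s = (13+42.688+46.914)/2 = 51.301.
Inradius = area/s = 272.47/51.301 ≈ 5.3113.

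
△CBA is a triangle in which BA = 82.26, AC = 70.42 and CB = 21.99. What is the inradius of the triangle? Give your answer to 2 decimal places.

Semiperimeter s = (82.26 + 70.42 + 21.99)/2 = 87.335.
Heron's formula: area = √(87.335·5.075·16.915·65.345) ≈ 699.93.
Inradius = area/s = 699.93/87.335 ≈ 8.0143.

r ≈ 8.01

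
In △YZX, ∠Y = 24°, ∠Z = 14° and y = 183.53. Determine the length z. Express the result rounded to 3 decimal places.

109.161

The third angle is ∠X = 180° − ∠Y − ∠Z = 142.00°.
Law of sines: z = y·sin Z/sin Y ≈ 109.16.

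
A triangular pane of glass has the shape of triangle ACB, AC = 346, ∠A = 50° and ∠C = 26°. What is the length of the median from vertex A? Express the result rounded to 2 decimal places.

The third angle is ∠B = 180° − ∠A − ∠C = 104.00°.
Law of sines: CB = AC·sin A/sin B ≈ 273.17.
Law of sines: BA = AC·sin C/sin B ≈ 156.32.
Median from A: ½√(2·BA² + 2·AC² − CB²) ≈ 231.13.

231.13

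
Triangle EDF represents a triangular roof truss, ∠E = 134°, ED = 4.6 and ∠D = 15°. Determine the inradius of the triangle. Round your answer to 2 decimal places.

The third angle is ∠F = 180° − ∠E − ∠D = 31.00°.
Law of sines: DF = ED·sin E/sin F ≈ 6.4247.
Law of sines: FE = ED·sin D/sin F ≈ 2.3116.
Area = ½·ED·DF·sin D ≈ 3.8245.
Semiperimeter s = (6.4247+2.3116+4.6)/2 = 6.6682.
Inradius = area/s = 3.8245/6.6682 ≈ 0.57355.

r ≈ 0.57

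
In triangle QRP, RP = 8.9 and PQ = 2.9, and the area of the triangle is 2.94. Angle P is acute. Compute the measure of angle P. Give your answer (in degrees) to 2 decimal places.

13.17

From area = ½·RP·PQ·sin P, we get sin P = 2·area/(RP·PQ) ≈ 0.22782.
Taking the acute solution, ∠P ≈ 13.17°.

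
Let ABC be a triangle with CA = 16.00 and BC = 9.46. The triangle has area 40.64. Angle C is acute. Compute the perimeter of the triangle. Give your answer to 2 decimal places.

From area = ½·BC·CA·sin C, we get sin C = 2·area/(BC·CA) ≈ 0.53700.
Taking the acute solution, ∠C ≈ 32.48°.
Law of cosines then gives AB ≈ 9.4933.
Perimeter = 9.46 + 16 + 9.4933 = 34.953.

34.95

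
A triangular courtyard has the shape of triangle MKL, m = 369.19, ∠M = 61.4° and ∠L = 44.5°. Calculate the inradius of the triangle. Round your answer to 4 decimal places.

The third angle is ∠K = 180° − ∠L − ∠M = 74.10°.
Law of sines: k = m·sin K/sin M ≈ 404.41.
Law of sines: l = m·sin L/sin M ≈ 294.73.
Area = ½·m·k·sin L ≈ 52324.
Semiperimeter s = (369.19+404.41+294.73)/2 = 534.17.
Inradius = area/s = 52324/534.17 ≈ 97.955.

r ≈ 97.9553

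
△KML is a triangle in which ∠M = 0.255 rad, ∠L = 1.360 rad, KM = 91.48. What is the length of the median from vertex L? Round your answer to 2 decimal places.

m_L ≈ 50.53

The third angle is ∠K = π − ∠M − ∠L = 1.527 rad.
Law of sines: ML = KM·sin K/sin L ≈ 93.459.
Law of sines: LK = KM·sin M/sin L ≈ 23.598.
Median from L: ½√(2·ML² + 2·LK² − KM²) ≈ 50.533.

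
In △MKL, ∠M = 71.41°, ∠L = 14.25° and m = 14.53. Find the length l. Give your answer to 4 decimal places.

3.7735

The third angle is ∠K = 180° − ∠L − ∠M = 94.34°.
Law of sines: l = m·sin L/sin M ≈ 3.7735.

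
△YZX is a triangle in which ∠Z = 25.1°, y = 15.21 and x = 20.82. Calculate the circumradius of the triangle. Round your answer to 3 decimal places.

By the law of cosines, z² = x² + y² − 2·x·y·cos Z = 91.28, so z ≈ 9.554.
Area = ½·x·y·sin Z ≈ 67.166.
Circumradius = z/(2 sin Z) ≈ 11.261.

R ≈ 11.261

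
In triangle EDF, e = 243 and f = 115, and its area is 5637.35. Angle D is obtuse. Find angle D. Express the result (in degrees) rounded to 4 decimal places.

From area = ½·f·e·sin D, we get sin D = 2·area/(f·e) ≈ 0.40346.
Taking the obtuse solution, ∠D ≈ 156.21°.

156.2053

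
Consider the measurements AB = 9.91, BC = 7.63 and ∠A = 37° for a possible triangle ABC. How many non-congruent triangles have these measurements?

AB·sin A = 9.91·sin(37°) ≈ 5.964.
Since AB sin A < BC < AB (5.964 < 7.63 < 9.91), two triangles exist.

2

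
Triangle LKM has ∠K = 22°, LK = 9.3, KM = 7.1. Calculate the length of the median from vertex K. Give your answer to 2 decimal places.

m_K ≈ 8.05

By the law of cosines, ML² = LK² + KM² − 2·LK·KM·cos K = 14.456, so ML ≈ 3.8021.
Median from K: ½√(2·LK² + 2·KM² − ML²) ≈ 8.0521.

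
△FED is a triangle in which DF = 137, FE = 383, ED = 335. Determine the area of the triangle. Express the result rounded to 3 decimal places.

Semiperimeter s = (335 + 137 + 383)/2 = 427.5.
Heron's formula: area = √(427.5·92.5·290.5·44.5) ≈ 22610.

22609.554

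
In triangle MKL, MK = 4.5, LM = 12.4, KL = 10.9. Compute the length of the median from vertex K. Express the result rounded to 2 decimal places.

m_K ≈ 5.58

Median from K: ½√(2·MK² + 2·KL² − LM²) ≈ 5.5758.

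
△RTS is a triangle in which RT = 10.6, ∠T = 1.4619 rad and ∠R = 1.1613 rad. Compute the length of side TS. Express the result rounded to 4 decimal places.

19.6244

The third angle is ∠S = π − ∠R − ∠T = 0.5184 rad.
Law of sines: TS = RT·sin R/sin S ≈ 19.624.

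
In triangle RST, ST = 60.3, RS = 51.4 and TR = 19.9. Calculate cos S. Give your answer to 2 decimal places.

By the law of cosines, cos S = (RS² + ST² − TR²) / (2·RS·ST) ≈ 0.94889, so ∠S ≈ 18.40°.

cos S ≈ 0.95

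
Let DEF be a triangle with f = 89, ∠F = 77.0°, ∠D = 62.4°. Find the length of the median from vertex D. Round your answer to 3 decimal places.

The third angle is ∠E = 180° − ∠F − ∠D = 40.60°.
Law of sines: d = f·sin D/sin F ≈ 80.947.
Law of sines: e = f·sin E/sin F ≈ 59.442.
Median from D: ½√(2·e² + 2·f² − d²) ≈ 63.946.

m_D ≈ 63.946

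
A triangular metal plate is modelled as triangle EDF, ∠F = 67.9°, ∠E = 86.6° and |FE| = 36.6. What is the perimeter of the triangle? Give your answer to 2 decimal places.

perimeter ≈ 200.23

The third angle is ∠D = 180° − ∠F − ∠E = 25.50°.
Law of sines: |DF| = |FE|·sin E/sin D ≈ 84.866.
Law of sines: |ED| = |FE|·sin F/sin D ≈ 78.769.
Semiperimeter s = (84.866+36.6+78.769)/2 = 100.12.
Perimeter = 84.866 + 36.6 + 78.769 = 200.23.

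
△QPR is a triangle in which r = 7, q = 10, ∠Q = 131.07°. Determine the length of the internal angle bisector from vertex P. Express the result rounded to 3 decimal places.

Law of sines: sin R = r·sin Q/q ≈ 0.52774.
Since q ≥ r, only the acute value applies: ∠R ≈ 31.85°.
Then ∠P = 180° − ∠Q − ∠R ≈ 17.08°.
Law of sines gives p = q·sin P/sin Q ≈ 3.8952.
The bisector from P has length 2·r·q·cos(∠P/2)/(r+q) ≈ 8.144.

t_P ≈ 8.144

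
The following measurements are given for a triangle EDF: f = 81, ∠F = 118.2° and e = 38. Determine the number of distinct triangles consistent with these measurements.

1

e·sin F = 38·sin(118.2°) ≈ 33.49.
Since ∠F is not acute, a triangle exists only if f > e; here f > e, so there is exactly one triangle.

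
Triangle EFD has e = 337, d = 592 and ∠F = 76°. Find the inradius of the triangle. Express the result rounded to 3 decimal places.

By the law of cosines, f² = d² + e² − 2·d·e·cos F = 3.675e+05, so f ≈ 606.22.
Area = ½·d·e·sin F ≈ 96789.
Semiperimeter s = (337+606.22+592)/2 = 767.61.
Inradius = area/s = 96789/767.61 ≈ 126.09.

126.091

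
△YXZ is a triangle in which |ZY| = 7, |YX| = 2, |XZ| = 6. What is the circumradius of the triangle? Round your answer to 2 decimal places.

By the law of cosines, cos Y = (|ZY|² + |YX|² − |XZ|²) / (2·|ZY|·|YX|) ≈ 0.60714, so ∠Y ≈ 0.918 rad.
Circumradius = |XZ|/(2 sin Y) ≈ 3.7755.

3.78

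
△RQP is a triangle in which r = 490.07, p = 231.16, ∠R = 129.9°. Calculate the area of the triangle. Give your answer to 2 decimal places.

area ≈ 27361.57

Law of sines: sin P = p·sin R/r ≈ 0.36186.
Since r ≥ p, only the acute value applies: ∠P ≈ 21.21°.
Then ∠Q = 180° − ∠R − ∠P ≈ 28.89°.
Law of sines gives q = r·sin Q/sin R ≈ 308.58.
Area = ½·r·p·sin Q ≈ 27362.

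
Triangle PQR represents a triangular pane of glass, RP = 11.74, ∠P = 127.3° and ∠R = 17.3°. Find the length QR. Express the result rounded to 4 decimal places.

The third angle is ∠Q = 180° − ∠R − ∠P = 35.40°.
Law of sines: QR = RP·sin P/sin Q ≈ 16.121.

16.1215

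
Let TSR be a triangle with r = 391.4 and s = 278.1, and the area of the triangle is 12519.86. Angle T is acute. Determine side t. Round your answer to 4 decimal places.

136.6579

From area = ½·s·r·sin T, we get sin T = 2·area/(s·r) ≈ 0.23004.
Taking the acute solution, ∠T ≈ 13.30°.
Law of cosines then gives t ≈ 136.66.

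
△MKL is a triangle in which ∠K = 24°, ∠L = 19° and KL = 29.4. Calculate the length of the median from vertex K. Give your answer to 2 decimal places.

The third angle is ∠M = 180° − ∠K − ∠L = 137.00°.
Law of sines: LM = KL·sin K/sin M ≈ 17.534.
Law of sines: MK = KL·sin L/sin M ≈ 14.035.
Median from K: ½√(2·MK² + 2·KL² − LM²) ≈ 21.303.

21.30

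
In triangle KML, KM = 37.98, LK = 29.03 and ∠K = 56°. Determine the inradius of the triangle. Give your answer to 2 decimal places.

By the law of cosines, ML² = LK² + KM² − 2·LK·KM·cos K = 1052.1, so ML ≈ 32.437.
Area = ½·LK·KM·sin K ≈ 457.03.
Semiperimeter s = (32.437+29.03+37.98)/2 = 49.723.
Inradius = area/s = 457.03/49.723 ≈ 9.1915.

9.19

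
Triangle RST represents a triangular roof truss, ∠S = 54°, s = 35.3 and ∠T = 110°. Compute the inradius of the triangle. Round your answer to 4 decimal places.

The third angle is ∠R = 180° − ∠S − ∠T = 16.00°.
Law of sines: r = s·sin R/sin S ≈ 12.027.
Law of sines: t = s·sin T/sin S ≈ 41.002.
Area = ½·s·r·sin T ≈ 199.47.
Semiperimeter p = (12.027+35.3+41.002)/2 = 44.164.
Inradius = area/p = 199.47/44.164 ≈ 4.5166.

4.5166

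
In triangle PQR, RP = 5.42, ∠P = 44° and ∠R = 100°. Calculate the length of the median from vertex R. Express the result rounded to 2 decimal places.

The third angle is ∠Q = 180° − ∠R − ∠P = 36.00°.
Law of sines: QR = RP·sin P/sin Q ≈ 6.4055.
Law of sines: PQ = RP·sin R/sin Q ≈ 9.081.
Median from R: ½√(2·QR² + 2·RP² − PQ²) ≈ 3.8193.

m_R ≈ 3.82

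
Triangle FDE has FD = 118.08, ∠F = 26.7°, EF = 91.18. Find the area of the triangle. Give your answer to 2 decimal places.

area ≈ 2418.80

Area = ½·EF·FD·sin F ≈ 2418.8.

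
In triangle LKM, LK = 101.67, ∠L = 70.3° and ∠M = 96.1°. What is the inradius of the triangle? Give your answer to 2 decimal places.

r ≈ 10.37

The third angle is ∠K = 180° − ∠M − ∠L = 13.60°.
Law of sines: KM = LK·sin L/sin M ≈ 96.264.
Law of sines: ML = LK·sin K/sin M ≈ 24.043.
Area = ½·LK·KM·sin K ≈ 1150.7.
Semiperimeter s = (96.264+24.043+101.67)/2 = 110.99.
Inradius = area/s = 1150.7/110.99 ≈ 10.368.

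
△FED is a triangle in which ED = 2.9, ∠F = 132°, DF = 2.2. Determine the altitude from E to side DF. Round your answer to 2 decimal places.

Law of sines: sin E = DF·sin F/ED ≈ 0.56377.
Since ED ≥ DF, only the acute value applies: ∠E ≈ 34.32°.
Then ∠D = 180° − ∠F − ∠E ≈ 13.68°.
Law of sines gives FE = ED·sin D/sin F ≈ 0.92312.
Area = ½·ED·DF·sin D ≈ 0.75462.
The altitude from E has length 2·area/DF ≈ 0.68602.

0.69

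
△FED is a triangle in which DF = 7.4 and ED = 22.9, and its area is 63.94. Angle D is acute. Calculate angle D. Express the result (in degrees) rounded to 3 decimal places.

∠D ≈ 48.993°

From area = ½·ED·DF·sin D, we get sin D = 2·area/(ED·DF) ≈ 0.75463.
Taking the acute solution, ∠D ≈ 48.99°.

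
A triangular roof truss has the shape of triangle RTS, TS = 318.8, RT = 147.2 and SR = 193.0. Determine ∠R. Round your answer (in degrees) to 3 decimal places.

By the law of cosines, cos R = (SR² + RT² − TS²) / (2·SR·RT) ≈ -0.75180, so ∠R ≈ 138.75°.

∠R ≈ 138.746°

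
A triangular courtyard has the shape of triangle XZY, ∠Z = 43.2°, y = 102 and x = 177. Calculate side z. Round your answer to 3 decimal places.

124.143

By the law of cosines, z² = y² + x² − 2·y·x·cos Z = 15411, so z ≈ 124.14.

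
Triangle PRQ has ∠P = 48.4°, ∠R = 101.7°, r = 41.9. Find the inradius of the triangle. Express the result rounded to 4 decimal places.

7.0182

The third angle is ∠Q = 180° − ∠P − ∠R = 29.90°.
Law of sines: p = r·sin P/sin R ≈ 31.998.
Law of sines: q = r·sin Q/sin R ≈ 21.33.
Area = ½·r·p·sin Q ≈ 334.16.
Semiperimeter s = (31.998+41.9+21.33)/2 = 47.614.
Inradius = area/s = 334.16/47.614 ≈ 7.0182.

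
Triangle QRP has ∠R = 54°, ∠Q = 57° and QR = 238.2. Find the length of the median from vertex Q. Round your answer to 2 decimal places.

195.52

The third angle is ∠P = 180° − ∠Q − ∠R = 69.00°.
Law of sines: RP = QR·sin Q/sin P ≈ 213.98.
Law of sines: PQ = QR·sin R/sin P ≈ 206.42.
Median from Q: ½√(2·PQ² + 2·QR² − RP²) ≈ 195.52.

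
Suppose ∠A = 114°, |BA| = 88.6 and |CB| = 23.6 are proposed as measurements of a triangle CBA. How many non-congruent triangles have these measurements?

|BA|·sin A = 88.6·sin(114°) ≈ 80.94.
Since ∠A is not acute, a triangle exists only if |CB| > |BA|; here |CB| ≤ |BA|, so there is no triangle.

0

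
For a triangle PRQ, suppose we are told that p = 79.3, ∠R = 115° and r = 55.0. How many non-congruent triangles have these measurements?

p·sin R = 79.3·sin(115°) ≈ 71.87.
Since ∠R is not acute, a triangle exists only if r > p; here r ≤ p, so there is no triangle.

0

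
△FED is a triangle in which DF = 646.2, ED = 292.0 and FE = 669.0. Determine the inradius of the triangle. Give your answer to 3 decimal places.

r ≈ 116.137

Semiperimeter s = (292 + 646.2 + 669)/2 = 803.6.
Heron's formula: area = √(803.6·511.6·157.4·134.6) ≈ 93328.
Inradius = area/s = 93328/803.6 ≈ 116.14.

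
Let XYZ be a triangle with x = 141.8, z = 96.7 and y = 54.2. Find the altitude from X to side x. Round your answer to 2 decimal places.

24.62

Semiperimeter s = (141.8 + 54.2 + 96.7)/2 = 146.35.
Heron's formula: area = √(146.35·4.55·92.15·49.65) ≈ 1745.5.
The altitude from X has length 2·area/x ≈ 24.619.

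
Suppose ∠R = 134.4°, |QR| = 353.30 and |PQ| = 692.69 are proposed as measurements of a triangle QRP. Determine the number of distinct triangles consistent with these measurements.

|QR|·sin R = 353.30·sin(134.4°) ≈ 252.4.
Since ∠R is not acute, a triangle exists only if |PQ| > |QR|; here |PQ| > |QR|, so there is exactly one triangle.

1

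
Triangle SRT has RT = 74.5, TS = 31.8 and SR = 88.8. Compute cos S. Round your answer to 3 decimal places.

cos S ≈ 0.593

By the law of cosines, cos S = (TS² + SR² − RT²) / (2·TS·SR) ≈ 0.59253, so ∠S ≈ 0.937 rad.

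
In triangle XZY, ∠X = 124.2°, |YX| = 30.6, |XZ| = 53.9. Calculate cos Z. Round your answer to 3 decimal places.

0.942

By the law of cosines, |ZY|² = |YX|² + |XZ|² − 2·|YX|·|XZ|·cos X = 5695.7, so |ZY| ≈ 75.47.
Law of cosines again: cos Z = (|XZ|² + |ZY|² − |YX|²)/(2·|XZ|·|ZY|) ≈ 0.94209, so ∠Z ≈ 19.59°.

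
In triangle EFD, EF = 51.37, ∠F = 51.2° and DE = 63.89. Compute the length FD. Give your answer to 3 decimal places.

Law of sines: sin D = EF·sin F/DE ≈ 0.62662.
Since DE ≥ EF, only the acute value applies: ∠D ≈ 38.80°.
Then ∠E = 180° − ∠F − ∠D ≈ 90.00°.
Law of sines gives FD = DE·sin E/sin F ≈ 81.98.

81.980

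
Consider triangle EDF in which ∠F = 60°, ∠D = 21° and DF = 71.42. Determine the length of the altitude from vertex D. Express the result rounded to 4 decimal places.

The third angle is ∠E = 180° − ∠D − ∠F = 99.00°.
Law of sines: FE = DF·sin D/sin E ≈ 25.914.
Law of sines: ED = DF·sin F/sin E ≈ 62.623.
Area = ½·DF·FE·sin F ≈ 801.4.
The altitude from D has length 2·area/FE ≈ 61.852.

61.8515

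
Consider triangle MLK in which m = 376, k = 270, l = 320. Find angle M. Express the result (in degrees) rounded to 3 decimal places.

∠M ≈ 78.678°

By the law of cosines, cos M = (l² + k² − m²) / (2·l·k) ≈ 0.19632, so ∠M ≈ 78.68°.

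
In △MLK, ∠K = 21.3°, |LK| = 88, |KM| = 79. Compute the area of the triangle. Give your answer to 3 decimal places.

1262.661

Area = ½·|LK|·|KM|·sin K ≈ 1262.7.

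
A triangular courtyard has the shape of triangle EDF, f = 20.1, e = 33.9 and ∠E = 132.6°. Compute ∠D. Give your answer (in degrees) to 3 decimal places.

Law of sines: sin F = f·sin E/e ≈ 0.43645.
Since e ≥ f, only the acute value applies: ∠F ≈ 25.88°.
Then ∠D = 180° − ∠E − ∠F ≈ 21.52°.

∠D ≈ 21.523°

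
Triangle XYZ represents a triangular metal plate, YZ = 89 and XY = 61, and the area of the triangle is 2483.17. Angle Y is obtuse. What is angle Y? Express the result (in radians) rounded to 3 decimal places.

From area = ½·XY·YZ·sin Y, we get sin Y = 2·area/(XY·YZ) ≈ 0.91478.
Taking the obtuse solution, ∠Y ≈ 1.987 rad.

∠Y ≈ 1.987 rad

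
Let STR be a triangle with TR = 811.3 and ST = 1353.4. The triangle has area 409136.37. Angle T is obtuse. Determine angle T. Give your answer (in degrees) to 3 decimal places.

131.821

From area = ½·ST·TR·sin T, we get sin T = 2·area/(ST·TR) ≈ 0.74523.
Taking the obtuse solution, ∠T ≈ 131.82°.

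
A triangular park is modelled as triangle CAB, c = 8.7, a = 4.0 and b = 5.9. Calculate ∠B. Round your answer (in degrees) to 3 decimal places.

∠B ≈ 35.190°

By the law of cosines, cos B = (c² + a² − b²) / (2·c·a) ≈ 0.81724, so ∠B ≈ 35.19°.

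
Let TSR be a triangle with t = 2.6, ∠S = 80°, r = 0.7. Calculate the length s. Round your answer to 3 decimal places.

By the law of cosines, s² = r² + t² − 2·r·t·cos S = 6.6179, so s ≈ 2.5725.

2.573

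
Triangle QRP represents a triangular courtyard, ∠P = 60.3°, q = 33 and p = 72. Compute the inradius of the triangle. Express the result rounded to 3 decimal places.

12.604

Law of sines: sin Q = q·sin P/p ≈ 0.39812.
Since p ≥ q, only the acute value applies: ∠Q ≈ 23.46°.
Then ∠R = 180° − ∠P − ∠Q ≈ 96.24°.
Law of sines gives r = p·sin R/sin P ≈ 82.398.
Area = ½·p·q·sin R ≈ 1181.
Semiperimeter s = (33+82.398+72)/2 = 93.699.
Inradius = area/s = 1181/93.699 ≈ 12.604.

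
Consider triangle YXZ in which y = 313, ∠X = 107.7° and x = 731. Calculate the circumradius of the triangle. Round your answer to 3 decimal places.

383.662

Law of sines: sin Y = y·sin X/x ≈ 0.40791.
Since x ≥ y, only the acute value applies: ∠Y ≈ 24.07°.
Then ∠Z = 180° − ∠X − ∠Y ≈ 48.23°.
Law of sines gives z = x·sin Z/sin X ≈ 572.26.
Circumradius = x/(2 sin X) ≈ 383.66.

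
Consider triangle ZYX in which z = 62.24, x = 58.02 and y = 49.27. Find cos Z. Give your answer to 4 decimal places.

By the law of cosines, cos Z = (y² + x² − z²) / (2·y·x) ≈ 0.33583, so ∠Z ≈ 70.38°.

0.3358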